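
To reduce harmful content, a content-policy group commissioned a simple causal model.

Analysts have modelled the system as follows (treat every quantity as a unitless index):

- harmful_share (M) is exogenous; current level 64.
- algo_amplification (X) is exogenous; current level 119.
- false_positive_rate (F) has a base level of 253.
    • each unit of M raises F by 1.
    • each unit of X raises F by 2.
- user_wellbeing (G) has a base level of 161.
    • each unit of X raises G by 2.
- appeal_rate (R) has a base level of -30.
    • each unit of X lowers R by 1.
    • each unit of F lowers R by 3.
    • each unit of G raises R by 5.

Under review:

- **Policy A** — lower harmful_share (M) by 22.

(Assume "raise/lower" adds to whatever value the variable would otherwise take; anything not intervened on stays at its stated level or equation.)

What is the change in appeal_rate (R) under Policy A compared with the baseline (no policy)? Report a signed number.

Baseline:
  M = 64
  X = 119
  F = 253 + 64 + 2·119 = 555
  G = 161 + 2·119 = 399
  R = -30 − 119 − 3·555 + 5·399 = 181
Policy A (M − 22):
  M = 64 − 22 = 42
  X = 119
  F = 253 + 42 + 2·119 = 533
  G = 161 + 2·119 = 399
  R = -30 − 119 − 3·533 + 5·399 = 247
Change in R: 247 − 181 = 66

66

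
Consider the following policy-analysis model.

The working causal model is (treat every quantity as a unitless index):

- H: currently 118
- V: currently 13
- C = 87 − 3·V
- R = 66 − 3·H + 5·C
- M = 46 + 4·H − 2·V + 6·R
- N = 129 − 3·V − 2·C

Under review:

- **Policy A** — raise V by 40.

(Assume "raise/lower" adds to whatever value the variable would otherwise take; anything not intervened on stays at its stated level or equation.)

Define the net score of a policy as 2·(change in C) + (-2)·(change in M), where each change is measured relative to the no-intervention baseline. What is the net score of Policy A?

7120

Baseline:
  H = 118
  V = 13
  C = 87 − 3·13 = 48
  R = 66 − 3·118 + 5·48 = -48
  M = 46 + 4·118 − 2·13 + 6·(-48) = 204
Policy A (V + 40):
  H = 118
  V = 13 + 40 = 53
  C = 87 − 3·53 = -72
  R = 66 − 3·118 + 5·(-72) = -648
  M = 46 + 4·118 − 2·53 + 6·(-648) = -3476
ΔC = -72 − 48 = -120; ΔM = -3476 − 204 = -3680
Score = 2·(-120) + (-2)·(-3680) = 7120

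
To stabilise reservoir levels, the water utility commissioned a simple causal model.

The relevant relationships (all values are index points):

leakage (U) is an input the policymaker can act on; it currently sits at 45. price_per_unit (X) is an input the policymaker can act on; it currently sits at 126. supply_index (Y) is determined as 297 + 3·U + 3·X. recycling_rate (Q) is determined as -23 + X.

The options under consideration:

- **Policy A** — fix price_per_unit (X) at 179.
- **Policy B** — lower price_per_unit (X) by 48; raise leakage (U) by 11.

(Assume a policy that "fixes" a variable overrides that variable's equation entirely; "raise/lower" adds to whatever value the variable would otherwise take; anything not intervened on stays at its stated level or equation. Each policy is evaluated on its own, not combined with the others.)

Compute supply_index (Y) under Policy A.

969

Policy A (X := 179):
  U = 45
  X = 179
  Y = 297 + 3·45 + 3·179 = 969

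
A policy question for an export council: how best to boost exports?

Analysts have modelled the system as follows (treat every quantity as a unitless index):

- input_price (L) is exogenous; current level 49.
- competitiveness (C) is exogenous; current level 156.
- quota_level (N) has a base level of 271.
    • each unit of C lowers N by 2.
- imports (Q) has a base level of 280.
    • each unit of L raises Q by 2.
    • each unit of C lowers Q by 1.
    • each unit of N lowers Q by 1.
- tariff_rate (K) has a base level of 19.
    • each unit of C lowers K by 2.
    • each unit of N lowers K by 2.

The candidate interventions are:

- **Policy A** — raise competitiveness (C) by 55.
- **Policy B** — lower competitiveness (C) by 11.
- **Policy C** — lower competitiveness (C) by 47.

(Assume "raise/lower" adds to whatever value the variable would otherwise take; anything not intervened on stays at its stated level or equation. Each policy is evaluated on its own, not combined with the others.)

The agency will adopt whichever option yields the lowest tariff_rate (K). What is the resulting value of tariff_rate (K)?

-305

Policy A (C + 55):
  C = 156 + 55 = 211
  N = 271 − 2·211 = -151
  K = 19 − 2·211 − 2·(-151) = -101
Policy B (C − 11):
  C = 156 − 11 = 145
  N = 271 − 2·145 = -19
  K = 19 − 2·145 − 2·(-19) = -233
Policy C (C − 47):
  C = 156 − 47 = 109
  N = 271 − 2·109 = 53
  K = 19 − 2·109 − 2·53 = -305
Comparing — Policy A: K=-101, Policy B: K=-233, Policy C: K=-305. Lowest is -305 (Policy C).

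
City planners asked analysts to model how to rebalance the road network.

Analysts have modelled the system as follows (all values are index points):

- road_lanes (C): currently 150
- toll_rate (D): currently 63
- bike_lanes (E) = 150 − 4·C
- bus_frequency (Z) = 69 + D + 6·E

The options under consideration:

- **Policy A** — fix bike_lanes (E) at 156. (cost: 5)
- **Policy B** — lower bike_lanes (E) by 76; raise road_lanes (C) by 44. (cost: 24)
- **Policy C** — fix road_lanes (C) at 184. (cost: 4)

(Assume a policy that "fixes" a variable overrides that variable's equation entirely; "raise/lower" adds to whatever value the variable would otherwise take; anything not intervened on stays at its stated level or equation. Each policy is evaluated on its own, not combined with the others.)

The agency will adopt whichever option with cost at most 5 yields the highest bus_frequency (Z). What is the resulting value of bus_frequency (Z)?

Policy A (E := 156):
  C = 150
  D = 63
  E = 156
  Z = 69 + 63 + 6·156 = 1068
Policy C (C := 184):
  C = 184
  D = 63
  E = 150 − 4·184 = -586
  Z = 69 + 63 + 6·(-586) = -3384
Comparing — Policy A: Z=1068, Policy C: Z=-3384. Highest is 1068 (Policy A).

1068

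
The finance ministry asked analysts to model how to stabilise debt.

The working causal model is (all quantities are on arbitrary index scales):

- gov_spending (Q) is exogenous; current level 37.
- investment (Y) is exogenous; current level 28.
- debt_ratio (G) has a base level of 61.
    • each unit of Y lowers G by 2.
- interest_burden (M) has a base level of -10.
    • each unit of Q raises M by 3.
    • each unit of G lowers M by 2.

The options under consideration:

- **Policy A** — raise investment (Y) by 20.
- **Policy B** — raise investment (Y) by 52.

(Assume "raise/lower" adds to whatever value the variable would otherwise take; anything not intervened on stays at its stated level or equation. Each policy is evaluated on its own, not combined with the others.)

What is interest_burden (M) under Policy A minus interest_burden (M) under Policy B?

Policy A (Y + 20):
  Q = 37
  Y = 28 + 20 = 48
  G = 61 − 2·48 = -35
  M = -10 + 3·37 − 2·(-35) = 171
Policy B (Y + 52):
  Q = 37
  Y = 28 + 52 = 80
  G = 61 − 2·80 = -99
  M = -10 + 3·37 − 2·(-99) = 299
M: 171 − 299 = -128

-128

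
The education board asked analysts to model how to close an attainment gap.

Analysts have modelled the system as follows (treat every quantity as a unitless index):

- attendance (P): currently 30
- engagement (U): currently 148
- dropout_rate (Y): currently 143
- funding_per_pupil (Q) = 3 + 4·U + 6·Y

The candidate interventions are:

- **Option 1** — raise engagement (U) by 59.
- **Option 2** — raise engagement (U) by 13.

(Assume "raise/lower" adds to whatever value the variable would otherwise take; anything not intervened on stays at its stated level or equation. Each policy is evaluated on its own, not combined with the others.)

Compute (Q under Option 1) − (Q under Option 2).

Option 1 (U + 59):
  U = 148 + 59 = 207
  Y = 143
  Q = 3 + 4·207 + 6·143 = 1689
Option 2 (U + 13):
  U = 148 + 13 = 161
  Y = 143
  Q = 3 + 4·161 + 6·143 = 1505
Q: 1689 − 1505 = 184

184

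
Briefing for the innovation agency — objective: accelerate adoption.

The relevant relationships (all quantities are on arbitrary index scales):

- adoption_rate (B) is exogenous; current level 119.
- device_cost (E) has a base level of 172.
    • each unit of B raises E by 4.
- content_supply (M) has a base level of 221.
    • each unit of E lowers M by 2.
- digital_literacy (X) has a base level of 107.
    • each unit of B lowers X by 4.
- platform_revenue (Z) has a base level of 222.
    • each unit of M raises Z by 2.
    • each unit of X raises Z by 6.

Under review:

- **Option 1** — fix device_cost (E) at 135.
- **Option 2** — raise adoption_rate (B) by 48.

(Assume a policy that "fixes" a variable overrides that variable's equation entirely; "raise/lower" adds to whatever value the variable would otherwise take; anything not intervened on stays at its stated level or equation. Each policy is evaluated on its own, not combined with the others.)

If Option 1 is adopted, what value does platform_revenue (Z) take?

-2090

Option 1 (E := 135):
  B = 119
  E = 135
  M = 221 − 2·135 = -49
  X = 107 − 4·119 = -369
  Z = 222 + 2·(-49) + 6·(-369) = -2090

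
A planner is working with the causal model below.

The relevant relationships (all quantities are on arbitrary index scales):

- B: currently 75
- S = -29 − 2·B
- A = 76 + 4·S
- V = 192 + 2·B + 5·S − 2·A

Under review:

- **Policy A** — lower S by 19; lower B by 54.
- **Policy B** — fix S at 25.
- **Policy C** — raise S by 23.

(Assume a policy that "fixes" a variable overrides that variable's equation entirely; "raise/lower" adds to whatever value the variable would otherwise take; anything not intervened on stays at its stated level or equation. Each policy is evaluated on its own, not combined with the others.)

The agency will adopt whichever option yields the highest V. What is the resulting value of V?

658

Policy A (S − 19, B − 54):
  B = 75 − 54 = 21
  S = -29 − 2·21 (−19 from intervention) = -90
  A = 76 + 4·(-90) = -284
  V = 192 + 2·21 + 5·(-90) − 2·(-284) = 352
Policy B (S := 25):
  B = 75
  S = 25
  A = 76 + 4·25 = 176
  V = 192 + 2·75 + 5·25 − 2·176 = 115
Policy C (S + 23):
  B = 75
  S = -29 − 2·75 (+23 from intervention) = -156
  A = 76 + 4·(-156) = -548
  V = 192 + 2·75 + 5·(-156) − 2·(-548) = 658
Comparing — Policy A: V=352, Policy B: V=115, Policy C: V=658. Highest is 658 (Policy C).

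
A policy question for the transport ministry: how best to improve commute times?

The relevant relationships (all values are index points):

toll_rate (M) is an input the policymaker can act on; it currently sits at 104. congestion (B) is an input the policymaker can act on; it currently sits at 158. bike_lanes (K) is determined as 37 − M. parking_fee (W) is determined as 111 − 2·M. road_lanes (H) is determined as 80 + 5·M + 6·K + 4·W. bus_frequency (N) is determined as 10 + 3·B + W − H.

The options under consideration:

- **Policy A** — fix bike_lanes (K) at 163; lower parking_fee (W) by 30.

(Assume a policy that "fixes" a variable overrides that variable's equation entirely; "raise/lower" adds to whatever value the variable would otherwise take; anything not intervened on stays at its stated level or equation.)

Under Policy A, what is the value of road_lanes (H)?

Policy A (K := 163, W − 30):
  M = 104
  K = 163
  W = 111 − 2·104 (−30 from intervention) = -127
  H = 80 + 5·104 + 6·163 + 4·(-127) = 1070

1070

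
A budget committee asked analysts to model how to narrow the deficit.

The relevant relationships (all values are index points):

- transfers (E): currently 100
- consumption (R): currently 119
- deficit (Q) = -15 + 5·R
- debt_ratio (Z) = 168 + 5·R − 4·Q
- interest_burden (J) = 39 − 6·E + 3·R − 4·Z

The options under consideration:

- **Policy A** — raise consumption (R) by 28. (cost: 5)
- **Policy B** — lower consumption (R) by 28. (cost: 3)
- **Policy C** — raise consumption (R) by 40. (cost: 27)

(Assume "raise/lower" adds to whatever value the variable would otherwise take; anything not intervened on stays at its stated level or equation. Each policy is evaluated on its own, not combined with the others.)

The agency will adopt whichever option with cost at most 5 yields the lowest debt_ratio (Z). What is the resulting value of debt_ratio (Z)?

-1977

Policy A (R + 28):
  R = 119 + 28 = 147
  Q = -15 + 5·147 = 720
  Z = 168 + 5·147 − 4·720 = -1977
Policy B (R − 28):
  R = 119 − 28 = 91
  Q = -15 + 5·91 = 440
  Z = 168 + 5·91 − 4·440 = -1137
Comparing — Policy A: Z=-1977, Policy B: Z=-1137. Lowest is -1977 (Policy A).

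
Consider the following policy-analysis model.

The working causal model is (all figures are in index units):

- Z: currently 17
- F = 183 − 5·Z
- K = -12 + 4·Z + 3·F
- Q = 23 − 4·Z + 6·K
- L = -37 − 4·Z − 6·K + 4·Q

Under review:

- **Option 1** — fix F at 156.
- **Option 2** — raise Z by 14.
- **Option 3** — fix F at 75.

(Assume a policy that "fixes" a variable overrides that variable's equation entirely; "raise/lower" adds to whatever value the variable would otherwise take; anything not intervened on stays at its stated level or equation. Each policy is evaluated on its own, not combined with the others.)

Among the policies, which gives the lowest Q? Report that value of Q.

1075

Option 1 (F := 156):
  Z = 17
  F = 156
  K = -12 + 4·17 + 3·156 = 524
  Q = 23 − 4·17 + 6·524 = 3099
Option 2 (Z + 14):
  Z = 17 + 14 = 31
  F = 183 − 5·31 = 28
  K = -12 + 4·31 + 3·28 = 196
  Q = 23 − 4·31 + 6·196 = 1075
Option 3 (F := 75):
  Z = 17
  F = 75
  K = -12 + 4·17 + 3·75 = 281
  Q = 23 − 4·17 + 6·281 = 1641
Comparing — Option 1: Q=3099, Option 2: Q=1075, Option 3: Q=1641. Lowest is 1075 (Option 2).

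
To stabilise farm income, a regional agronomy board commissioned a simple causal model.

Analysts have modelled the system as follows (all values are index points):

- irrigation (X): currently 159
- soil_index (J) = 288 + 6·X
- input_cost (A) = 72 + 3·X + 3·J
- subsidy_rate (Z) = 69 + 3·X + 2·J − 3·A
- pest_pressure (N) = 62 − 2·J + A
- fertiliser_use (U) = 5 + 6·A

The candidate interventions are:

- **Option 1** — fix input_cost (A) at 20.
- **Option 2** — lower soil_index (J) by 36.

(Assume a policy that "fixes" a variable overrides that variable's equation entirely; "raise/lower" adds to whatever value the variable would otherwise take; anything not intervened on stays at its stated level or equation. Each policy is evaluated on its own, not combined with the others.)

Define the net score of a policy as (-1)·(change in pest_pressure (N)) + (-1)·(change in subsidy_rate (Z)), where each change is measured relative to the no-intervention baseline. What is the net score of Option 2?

-216

Baseline:
  X = 159
  J = 288 + 6·159 = 1242
  A = 72 + 3·159 + 3·1242 = 4275
  Z = 69 + 3·159 + 2·1242 − 3·4275 = -9795
  N = 62 − 2·1242 + 4275 = 1853
Option 2 (J − 36):
  X = 159
  J = 288 + 6·159 (−36 from intervention) = 1206
  A = 72 + 3·159 + 3·1206 = 4167
  Z = 69 + 3·159 + 2·1206 − 3·4167 = -9543
  N = 62 − 2·1206 + 4167 = 1817
ΔN = 1817 − 1853 = -36; ΔZ = -9543 − (-9795) = 252
Score = (-1)·(-36) + (-1)·252 = -216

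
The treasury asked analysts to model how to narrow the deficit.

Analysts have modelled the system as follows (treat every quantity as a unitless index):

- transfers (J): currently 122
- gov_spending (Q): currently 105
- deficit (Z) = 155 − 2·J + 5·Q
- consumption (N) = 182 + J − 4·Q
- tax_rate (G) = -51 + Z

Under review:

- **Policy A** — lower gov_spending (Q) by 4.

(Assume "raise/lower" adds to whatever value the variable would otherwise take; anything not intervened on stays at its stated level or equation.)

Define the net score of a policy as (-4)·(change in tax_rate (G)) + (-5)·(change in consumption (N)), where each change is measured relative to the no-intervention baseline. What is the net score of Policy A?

0

Baseline:
  J = 122
  Q = 105
  Z = 155 − 2·122 + 5·105 = 436
  N = 182 + 122 − 4·105 = -116
  G = -51 + 436 = 385
Policy A (Q − 4):
  J = 122
  Q = 105 − 4 = 101
  Z = 155 − 2·122 + 5·101 = 416
  N = 182 + 122 − 4·101 = -100
  G = -51 + 416 = 365
ΔG = 365 − 385 = -20; ΔN = -100 − (-116) = 16
Score = (-4)·(-20) + (-5)·16 = 0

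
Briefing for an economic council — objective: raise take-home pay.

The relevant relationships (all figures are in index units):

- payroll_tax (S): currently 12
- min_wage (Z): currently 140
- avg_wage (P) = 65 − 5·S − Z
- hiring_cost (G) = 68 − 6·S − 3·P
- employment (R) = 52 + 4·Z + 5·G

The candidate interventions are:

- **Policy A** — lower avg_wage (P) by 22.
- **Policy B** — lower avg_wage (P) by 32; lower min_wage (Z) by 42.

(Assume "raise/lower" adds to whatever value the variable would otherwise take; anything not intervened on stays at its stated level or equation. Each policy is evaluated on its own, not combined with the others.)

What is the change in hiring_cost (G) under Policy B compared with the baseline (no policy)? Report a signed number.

Baseline:
  S = 12
  Z = 140
  P = 65 − 5·12 − 140 = -135
  G = 68 − 6·12 − 3·(-135) = 401
Policy B (P − 32, Z − 42):
  S = 12
  Z = 140 − 42 = 98
  P = 65 − 5·12 − 98 (−32 from intervention) = -125
  G = 68 − 6·12 − 3·(-125) = 371
Change in G: 371 − 401 = -30

-30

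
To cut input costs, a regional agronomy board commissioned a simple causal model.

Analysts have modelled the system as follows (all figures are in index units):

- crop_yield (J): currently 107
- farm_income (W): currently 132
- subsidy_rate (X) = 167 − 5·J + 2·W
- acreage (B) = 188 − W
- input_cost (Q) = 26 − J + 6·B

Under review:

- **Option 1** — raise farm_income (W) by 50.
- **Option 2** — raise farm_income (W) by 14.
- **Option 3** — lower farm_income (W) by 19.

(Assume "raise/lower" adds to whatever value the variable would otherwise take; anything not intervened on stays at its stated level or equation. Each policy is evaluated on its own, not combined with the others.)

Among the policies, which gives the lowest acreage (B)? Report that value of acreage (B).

Option 1 (W + 50):
  W = 132 + 50 = 182
  B = 188 − 182 = 6
Option 2 (W + 14):
  W = 132 + 14 = 146
  B = 188 − 146 = 42
Option 3 (W − 19):
  W = 132 − 19 = 113
  B = 188 − 113 = 75
Comparing — Option 1: B=6, Option 2: B=42, Option 3: B=75. Lowest is 6 (Option 1).

6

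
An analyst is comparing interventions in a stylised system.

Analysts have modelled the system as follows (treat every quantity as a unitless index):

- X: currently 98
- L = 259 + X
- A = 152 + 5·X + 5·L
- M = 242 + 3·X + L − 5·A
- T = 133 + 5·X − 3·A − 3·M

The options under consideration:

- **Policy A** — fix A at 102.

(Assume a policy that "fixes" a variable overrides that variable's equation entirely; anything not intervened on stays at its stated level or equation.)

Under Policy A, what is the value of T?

Policy A (A := 102):
  X = 98
  L = 259 + 98 = 357
  A = 102
  M = 242 + 3·98 + 357 − 5·102 = 383
  T = 133 + 5·98 − 3·102 − 3·383 = -832

-832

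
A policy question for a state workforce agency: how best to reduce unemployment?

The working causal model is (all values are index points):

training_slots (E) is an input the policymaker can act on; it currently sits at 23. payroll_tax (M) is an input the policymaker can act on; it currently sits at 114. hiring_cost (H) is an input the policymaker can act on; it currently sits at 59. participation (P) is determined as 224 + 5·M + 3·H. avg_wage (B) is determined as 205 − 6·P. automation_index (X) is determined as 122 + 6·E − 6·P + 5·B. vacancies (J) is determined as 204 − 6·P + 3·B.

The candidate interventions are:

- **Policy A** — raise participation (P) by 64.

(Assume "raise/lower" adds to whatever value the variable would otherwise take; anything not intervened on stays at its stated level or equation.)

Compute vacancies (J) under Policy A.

Policy A (P + 64):
  M = 114
  H = 59
  P = 224 + 5·114 + 3·59 (+64 from intervention) = 1035
  B = 205 − 6·1035 = -6005
  J = 204 − 6·1035 + 3·(-6005) = -24021

-24021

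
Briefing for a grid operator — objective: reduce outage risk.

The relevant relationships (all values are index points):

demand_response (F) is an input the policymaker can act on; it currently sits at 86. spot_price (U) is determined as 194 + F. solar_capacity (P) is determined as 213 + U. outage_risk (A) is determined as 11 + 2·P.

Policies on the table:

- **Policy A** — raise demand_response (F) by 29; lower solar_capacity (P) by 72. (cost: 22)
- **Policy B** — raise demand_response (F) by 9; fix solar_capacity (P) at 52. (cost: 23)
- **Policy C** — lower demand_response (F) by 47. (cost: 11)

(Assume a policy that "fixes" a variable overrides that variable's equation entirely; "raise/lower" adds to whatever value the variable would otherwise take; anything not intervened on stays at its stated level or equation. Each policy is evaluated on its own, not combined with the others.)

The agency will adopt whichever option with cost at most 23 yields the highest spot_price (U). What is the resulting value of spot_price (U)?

309

Policy A (F + 29, P − 72):
  F = 86 + 29 = 115
  U = 194 + 115 = 309
Policy B (F + 9, P := 52):
  F = 86 + 9 = 95
  U = 194 + 95 = 289
Policy C (F − 47):
  F = 86 − 47 = 39
  U = 194 + 39 = 233
Comparing — Policy A: U=309, Policy B: U=289, Policy C: U=233. Highest is 309 (Policy A).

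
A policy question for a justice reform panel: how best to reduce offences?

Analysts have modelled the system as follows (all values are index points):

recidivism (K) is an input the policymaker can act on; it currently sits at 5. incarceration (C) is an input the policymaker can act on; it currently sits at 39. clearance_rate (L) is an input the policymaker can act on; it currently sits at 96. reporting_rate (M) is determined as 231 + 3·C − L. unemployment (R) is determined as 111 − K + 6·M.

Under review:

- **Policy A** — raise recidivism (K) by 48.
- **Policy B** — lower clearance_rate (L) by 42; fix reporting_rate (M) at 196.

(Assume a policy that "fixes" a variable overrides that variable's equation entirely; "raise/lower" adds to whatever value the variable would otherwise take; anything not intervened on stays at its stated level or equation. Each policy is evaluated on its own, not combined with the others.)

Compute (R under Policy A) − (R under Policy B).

288

Policy A (K + 48):
  K = 5 + 48 = 53
  C = 39
  L = 96
  M = 231 + 3·39 − 96 = 252
  R = 111 − 53 + 6·252 = 1570
Policy B (L − 42, M := 196):
  K = 5
  C = 39
  L = 96 − 42 = 54
  M = 196
  R = 111 − 5 + 6·196 = 1282
R: 1570 − 1282 = 288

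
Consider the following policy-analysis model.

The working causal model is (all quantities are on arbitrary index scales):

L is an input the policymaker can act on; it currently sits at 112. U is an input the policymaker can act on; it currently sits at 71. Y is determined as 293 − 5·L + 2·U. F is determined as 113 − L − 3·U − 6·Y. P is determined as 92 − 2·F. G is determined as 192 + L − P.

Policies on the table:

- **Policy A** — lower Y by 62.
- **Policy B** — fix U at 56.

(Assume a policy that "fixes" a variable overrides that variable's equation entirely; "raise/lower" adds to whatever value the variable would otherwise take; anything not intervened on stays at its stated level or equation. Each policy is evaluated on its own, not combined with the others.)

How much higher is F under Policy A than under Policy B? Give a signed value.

147

Policy A (Y − 62):
  L = 112
  U = 71
  Y = 293 − 5·112 + 2·71 (−62 from intervention) = -187
  F = 113 − 112 − 3·71 − 6·(-187) = 910
Policy B (U := 56):
  L = 112
  U = 56
  Y = 293 − 5·112 + 2·56 = -155
  F = 113 − 112 − 3·56 − 6·(-155) = 763
F: 910 − 763 = 147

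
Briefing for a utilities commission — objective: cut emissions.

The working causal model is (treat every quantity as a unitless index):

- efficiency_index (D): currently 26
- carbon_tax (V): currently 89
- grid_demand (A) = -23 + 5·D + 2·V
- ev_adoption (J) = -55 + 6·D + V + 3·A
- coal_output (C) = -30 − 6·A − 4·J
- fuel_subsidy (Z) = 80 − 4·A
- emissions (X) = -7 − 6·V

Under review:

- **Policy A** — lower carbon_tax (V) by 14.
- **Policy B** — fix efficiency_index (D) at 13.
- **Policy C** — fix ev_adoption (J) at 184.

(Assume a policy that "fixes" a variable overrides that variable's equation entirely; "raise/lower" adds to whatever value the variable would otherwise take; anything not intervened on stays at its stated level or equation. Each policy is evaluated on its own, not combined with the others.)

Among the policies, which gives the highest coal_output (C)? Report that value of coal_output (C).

Policy A (V − 14):
  D = 26
  V = 89 − 14 = 75
  A = -23 + 5·26 + 2·75 = 257
  J = -55 + 6·26 + 75 + 3·257 = 947
  C = -30 − 6·257 − 4·947 = -5360
Policy B (D := 13):
  D = 13
  V = 89
  A = -23 + 5·13 + 2·89 = 220
  J = -55 + 6·13 + 89 + 3·220 = 772
  C = -30 − 6·220 − 4·772 = -4438
Policy C (J := 184):
  D = 26
  V = 89
  A = -23 + 5·26 + 2·89 = 285
  J = 184
  C = -30 − 6·285 − 4·184 = -2476
Comparing — Policy A: C=-5360, Policy B: C=-4438, Policy C: C=-2476. Highest is -2476 (Policy C).

-2476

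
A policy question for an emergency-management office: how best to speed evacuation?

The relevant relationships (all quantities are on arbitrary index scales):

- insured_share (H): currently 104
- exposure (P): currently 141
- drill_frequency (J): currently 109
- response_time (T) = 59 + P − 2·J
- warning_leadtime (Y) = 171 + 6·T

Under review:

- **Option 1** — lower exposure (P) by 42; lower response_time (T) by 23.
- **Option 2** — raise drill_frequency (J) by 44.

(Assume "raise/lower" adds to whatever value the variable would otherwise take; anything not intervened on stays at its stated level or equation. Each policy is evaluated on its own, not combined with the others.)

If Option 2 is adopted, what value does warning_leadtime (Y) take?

Option 2 (J + 44):
  P = 141
  J = 109 + 44 = 153
  T = 59 + 141 − 2·153 = -106
  Y = 171 + 6·(-106) = -465

-465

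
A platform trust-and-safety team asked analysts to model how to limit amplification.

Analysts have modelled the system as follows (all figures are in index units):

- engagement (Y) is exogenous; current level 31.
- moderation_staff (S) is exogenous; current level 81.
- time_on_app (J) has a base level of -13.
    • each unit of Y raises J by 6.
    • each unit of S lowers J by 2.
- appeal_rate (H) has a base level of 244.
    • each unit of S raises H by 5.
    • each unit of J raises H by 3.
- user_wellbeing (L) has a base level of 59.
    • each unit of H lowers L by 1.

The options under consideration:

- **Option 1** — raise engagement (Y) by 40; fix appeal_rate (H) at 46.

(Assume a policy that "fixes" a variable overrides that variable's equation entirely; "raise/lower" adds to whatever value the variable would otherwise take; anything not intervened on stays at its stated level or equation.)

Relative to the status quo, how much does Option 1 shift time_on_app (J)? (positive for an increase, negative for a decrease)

240

Baseline:
  Y = 31
  S = 81
  J = -13 + 6·31 − 2·81 = 11
Option 1 (Y + 40, H := 46):
  Y = 31 + 40 = 71
  S = 81
  J = -13 + 6·71 − 2·81 = 251
Change in J: 251 − 11 = 240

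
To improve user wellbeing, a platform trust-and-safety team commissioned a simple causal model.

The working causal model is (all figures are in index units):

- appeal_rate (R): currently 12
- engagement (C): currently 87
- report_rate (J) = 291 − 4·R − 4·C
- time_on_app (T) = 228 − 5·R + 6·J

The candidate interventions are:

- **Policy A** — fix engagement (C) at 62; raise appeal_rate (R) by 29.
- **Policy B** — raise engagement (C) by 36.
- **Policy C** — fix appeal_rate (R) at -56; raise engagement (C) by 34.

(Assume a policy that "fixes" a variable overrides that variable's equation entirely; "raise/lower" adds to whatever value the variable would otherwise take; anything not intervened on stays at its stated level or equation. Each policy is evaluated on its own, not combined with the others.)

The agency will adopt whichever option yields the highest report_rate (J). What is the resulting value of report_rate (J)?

31

Policy A (C := 62, R + 29):
  R = 12 + 29 = 41
  C = 62
  J = 291 − 4·41 − 4·62 = -121
Policy B (C + 36):
  R = 12
  C = 87 + 36 = 123
  J = 291 − 4·12 − 4·123 = -249
Policy C (R := -56, C + 34):
  R = -56
  C = 87 + 34 = 121
  J = 291 − 4·(-56) − 4·121 = 31
Comparing — Policy A: J=-121, Policy B: J=-249, Policy C: J=31. Highest is 31 (Policy C).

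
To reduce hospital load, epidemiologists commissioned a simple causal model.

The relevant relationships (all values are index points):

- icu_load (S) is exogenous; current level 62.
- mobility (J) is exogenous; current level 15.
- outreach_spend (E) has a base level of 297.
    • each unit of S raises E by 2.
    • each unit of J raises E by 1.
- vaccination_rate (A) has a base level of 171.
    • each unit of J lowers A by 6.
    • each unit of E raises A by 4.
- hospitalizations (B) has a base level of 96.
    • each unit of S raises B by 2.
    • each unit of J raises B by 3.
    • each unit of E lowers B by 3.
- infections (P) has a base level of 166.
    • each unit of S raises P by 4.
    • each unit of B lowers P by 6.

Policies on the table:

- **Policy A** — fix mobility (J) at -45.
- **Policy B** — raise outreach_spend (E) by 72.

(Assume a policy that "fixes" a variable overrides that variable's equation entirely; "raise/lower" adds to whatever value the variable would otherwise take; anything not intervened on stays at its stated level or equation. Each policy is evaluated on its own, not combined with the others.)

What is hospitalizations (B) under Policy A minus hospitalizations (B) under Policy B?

Policy A (J := -45):
  S = 62
  J = -45
  E = 297 + 2·62 + (-45) = 376
  B = 96 + 2·62 + 3·(-45) − 3·376 = -1043
Policy B (E + 72):
  S = 62
  J = 15
  E = 297 + 2·62 + 15 (+72 from intervention) = 508
  B = 96 + 2·62 + 3·15 − 3·508 = -1259
B: -1043 − (-1259) = 216

216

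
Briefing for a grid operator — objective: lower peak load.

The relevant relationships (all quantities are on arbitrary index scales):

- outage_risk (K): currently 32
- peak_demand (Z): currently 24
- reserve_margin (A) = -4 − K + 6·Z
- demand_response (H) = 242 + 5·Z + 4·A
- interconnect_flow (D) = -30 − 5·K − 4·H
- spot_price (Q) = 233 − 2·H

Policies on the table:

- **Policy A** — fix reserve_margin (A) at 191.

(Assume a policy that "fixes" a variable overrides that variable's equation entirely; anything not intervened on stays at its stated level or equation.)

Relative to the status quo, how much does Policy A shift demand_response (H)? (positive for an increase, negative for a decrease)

332

Baseline:
  K = 32
  Z = 24
  A = -4 − 32 + 6·24 = 108
  H = 242 + 5·24 + 4·108 = 794
Policy A (A := 191):
  K = 32
  Z = 24
  A = 191
  H = 242 + 5·24 + 4·191 = 1126
Change in H: 1126 − 794 = 332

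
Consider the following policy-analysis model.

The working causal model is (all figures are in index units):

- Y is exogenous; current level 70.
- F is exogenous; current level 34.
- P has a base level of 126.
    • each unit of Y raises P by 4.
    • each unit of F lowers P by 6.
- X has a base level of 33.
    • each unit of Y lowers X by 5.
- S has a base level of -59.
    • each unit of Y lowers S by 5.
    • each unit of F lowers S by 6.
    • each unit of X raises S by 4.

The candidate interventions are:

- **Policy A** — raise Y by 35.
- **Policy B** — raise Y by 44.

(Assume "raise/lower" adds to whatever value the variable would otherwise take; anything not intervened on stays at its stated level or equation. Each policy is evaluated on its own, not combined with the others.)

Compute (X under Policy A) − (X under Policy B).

45

Policy A (Y + 35):
  Y = 70 + 35 = 105
  X = 33 − 5·105 = -492
Policy B (Y + 44):
  Y = 70 + 44 = 114
  X = 33 − 5·114 = -537
X: -492 − (-537) = 45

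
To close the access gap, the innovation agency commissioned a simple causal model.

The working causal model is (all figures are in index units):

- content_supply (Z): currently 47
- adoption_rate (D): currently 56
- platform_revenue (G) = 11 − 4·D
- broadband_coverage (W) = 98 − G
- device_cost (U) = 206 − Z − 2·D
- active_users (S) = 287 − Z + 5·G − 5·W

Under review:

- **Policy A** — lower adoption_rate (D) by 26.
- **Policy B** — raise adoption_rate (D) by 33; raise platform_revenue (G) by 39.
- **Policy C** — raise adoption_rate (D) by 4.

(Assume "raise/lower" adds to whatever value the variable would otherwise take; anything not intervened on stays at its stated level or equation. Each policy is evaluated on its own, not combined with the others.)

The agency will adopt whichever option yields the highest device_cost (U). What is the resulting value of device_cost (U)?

Policy A (D − 26):
  Z = 47
  D = 56 − 26 = 30
  U = 206 − 47 − 2·30 = 99
Policy B (D + 33, G + 39):
  Z = 47
  D = 56 + 33 = 89
  U = 206 − 47 − 2·89 = -19
Policy C (D + 4):
  Z = 47
  D = 56 + 4 = 60
  U = 206 − 47 − 2·60 = 39
Comparing — Policy A: U=99, Policy B: U=-19, Policy C: U=39. Highest is 99 (Policy A).

99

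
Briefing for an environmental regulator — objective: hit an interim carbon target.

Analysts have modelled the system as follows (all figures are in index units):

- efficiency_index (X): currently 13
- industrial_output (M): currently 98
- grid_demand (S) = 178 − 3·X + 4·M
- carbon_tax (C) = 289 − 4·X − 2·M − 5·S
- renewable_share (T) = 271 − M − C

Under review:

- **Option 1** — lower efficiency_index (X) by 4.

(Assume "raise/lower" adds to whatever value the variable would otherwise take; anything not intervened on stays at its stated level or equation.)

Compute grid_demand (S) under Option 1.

Option 1 (X − 4):
  X = 13 − 4 = 9
  M = 98
  S = 178 − 3·9 + 4·98 = 543

543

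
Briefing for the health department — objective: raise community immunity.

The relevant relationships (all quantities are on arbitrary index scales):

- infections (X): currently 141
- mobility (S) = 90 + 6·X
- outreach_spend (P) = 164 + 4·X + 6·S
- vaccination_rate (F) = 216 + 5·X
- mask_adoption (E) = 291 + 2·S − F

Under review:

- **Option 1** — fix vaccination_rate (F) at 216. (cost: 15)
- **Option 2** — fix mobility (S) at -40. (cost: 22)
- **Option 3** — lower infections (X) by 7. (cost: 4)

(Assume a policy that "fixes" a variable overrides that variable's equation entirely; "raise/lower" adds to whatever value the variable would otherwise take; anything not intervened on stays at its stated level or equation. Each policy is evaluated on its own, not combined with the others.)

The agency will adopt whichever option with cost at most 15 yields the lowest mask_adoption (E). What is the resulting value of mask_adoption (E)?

Option 1 (F := 216):
  X = 141
  S = 90 + 6·141 = 936
  F = 216
  E = 291 + 2·936 − 216 = 1947
Option 3 (X − 7):
  X = 141 − 7 = 134
  S = 90 + 6·134 = 894
  F = 216 + 5·134 = 886
  E = 291 + 2·894 − 886 = 1193
Comparing — Option 1: E=1947, Option 3: E=1193. Lowest is 1193 (Option 3).

1193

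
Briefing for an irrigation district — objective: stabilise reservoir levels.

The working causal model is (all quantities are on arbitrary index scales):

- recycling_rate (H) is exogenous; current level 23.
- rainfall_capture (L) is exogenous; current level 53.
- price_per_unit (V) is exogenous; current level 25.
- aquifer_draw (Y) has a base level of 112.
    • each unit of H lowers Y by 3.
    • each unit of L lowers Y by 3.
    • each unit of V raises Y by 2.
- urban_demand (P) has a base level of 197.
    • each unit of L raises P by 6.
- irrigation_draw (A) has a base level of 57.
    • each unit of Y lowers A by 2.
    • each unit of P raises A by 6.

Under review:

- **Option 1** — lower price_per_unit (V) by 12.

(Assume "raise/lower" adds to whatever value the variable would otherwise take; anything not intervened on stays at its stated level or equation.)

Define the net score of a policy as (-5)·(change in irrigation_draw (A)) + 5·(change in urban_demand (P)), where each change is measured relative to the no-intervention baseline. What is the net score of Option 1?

-240

Baseline:
  H = 23
  L = 53
  V = 25
  Y = 112 − 3·23 − 3·53 + 2·25 = -66
  P = 197 + 6·53 = 515
  A = 57 − 2·(-66) + 6·515 = 3279
Option 1 (V − 12):
  H = 23
  L = 53
  V = 25 − 12 = 13
  Y = 112 − 3·23 − 3·53 + 2·13 = -90
  P = 197 + 6·53 = 515
  A = 57 − 2·(-90) + 6·515 = 3327
ΔA = 3327 − 3279 = 48; ΔP = 515 − 515 = 0
Score = (-5)·48 + 5·0 = -240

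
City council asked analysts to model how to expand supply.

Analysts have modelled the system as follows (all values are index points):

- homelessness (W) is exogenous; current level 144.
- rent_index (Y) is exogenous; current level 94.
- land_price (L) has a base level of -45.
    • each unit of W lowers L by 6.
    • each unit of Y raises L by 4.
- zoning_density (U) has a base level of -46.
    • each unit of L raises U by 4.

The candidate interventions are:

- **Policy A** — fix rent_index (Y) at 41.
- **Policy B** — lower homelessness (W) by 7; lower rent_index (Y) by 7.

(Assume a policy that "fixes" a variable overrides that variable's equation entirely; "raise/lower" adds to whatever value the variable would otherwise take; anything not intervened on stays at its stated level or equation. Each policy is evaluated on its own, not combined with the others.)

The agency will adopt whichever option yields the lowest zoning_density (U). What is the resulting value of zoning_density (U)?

Policy A (Y := 41):
  W = 144
  Y = 41
  L = -45 − 6·144 + 4·41 = -745
  U = -46 + 4·(-745) = -3026
Policy B (W − 7, Y − 7):
  W = 144 − 7 = 137
  Y = 94 − 7 = 87
  L = -45 − 6·137 + 4·87 = -519
  U = -46 + 4·(-519) = -2122
Comparing — Policy A: U=-3026, Policy B: U=-2122. Lowest is -3026 (Policy A).

-3026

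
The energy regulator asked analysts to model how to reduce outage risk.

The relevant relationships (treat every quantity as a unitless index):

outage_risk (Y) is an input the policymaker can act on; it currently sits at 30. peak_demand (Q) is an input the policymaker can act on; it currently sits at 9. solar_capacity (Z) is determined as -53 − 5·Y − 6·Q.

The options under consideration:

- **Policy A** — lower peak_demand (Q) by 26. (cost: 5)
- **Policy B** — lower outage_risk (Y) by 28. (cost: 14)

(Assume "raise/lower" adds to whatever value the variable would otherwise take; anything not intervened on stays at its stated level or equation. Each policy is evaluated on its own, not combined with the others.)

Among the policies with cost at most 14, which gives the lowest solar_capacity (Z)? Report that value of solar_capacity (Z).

-117

Policy A (Q − 26):
  Y = 30
  Q = 9 − 26 = -17
  Z = -53 − 5·30 − 6·(-17) = -101
Policy B (Y − 28):
  Y = 30 − 28 = 2
  Q = 9
  Z = -53 − 5·2 − 6·9 = -117
Comparing — Policy A: Z=-101, Policy B: Z=-117. Lowest is -117 (Policy B).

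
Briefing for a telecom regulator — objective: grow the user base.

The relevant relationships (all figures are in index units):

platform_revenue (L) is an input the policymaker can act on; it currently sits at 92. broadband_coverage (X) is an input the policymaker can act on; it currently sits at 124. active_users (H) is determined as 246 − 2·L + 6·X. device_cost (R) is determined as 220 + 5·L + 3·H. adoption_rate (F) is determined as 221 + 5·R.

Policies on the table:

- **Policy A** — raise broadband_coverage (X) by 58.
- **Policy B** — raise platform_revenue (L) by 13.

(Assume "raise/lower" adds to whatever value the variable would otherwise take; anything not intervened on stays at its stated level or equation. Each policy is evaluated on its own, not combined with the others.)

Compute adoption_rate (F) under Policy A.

Policy A (X + 58):
  L = 92
  X = 124 + 58 = 182
  H = 246 − 2·92 + 6·182 = 1154
  R = 220 + 5·92 + 3·1154 = 4142
  F = 221 + 5·4142 = 20931

20931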